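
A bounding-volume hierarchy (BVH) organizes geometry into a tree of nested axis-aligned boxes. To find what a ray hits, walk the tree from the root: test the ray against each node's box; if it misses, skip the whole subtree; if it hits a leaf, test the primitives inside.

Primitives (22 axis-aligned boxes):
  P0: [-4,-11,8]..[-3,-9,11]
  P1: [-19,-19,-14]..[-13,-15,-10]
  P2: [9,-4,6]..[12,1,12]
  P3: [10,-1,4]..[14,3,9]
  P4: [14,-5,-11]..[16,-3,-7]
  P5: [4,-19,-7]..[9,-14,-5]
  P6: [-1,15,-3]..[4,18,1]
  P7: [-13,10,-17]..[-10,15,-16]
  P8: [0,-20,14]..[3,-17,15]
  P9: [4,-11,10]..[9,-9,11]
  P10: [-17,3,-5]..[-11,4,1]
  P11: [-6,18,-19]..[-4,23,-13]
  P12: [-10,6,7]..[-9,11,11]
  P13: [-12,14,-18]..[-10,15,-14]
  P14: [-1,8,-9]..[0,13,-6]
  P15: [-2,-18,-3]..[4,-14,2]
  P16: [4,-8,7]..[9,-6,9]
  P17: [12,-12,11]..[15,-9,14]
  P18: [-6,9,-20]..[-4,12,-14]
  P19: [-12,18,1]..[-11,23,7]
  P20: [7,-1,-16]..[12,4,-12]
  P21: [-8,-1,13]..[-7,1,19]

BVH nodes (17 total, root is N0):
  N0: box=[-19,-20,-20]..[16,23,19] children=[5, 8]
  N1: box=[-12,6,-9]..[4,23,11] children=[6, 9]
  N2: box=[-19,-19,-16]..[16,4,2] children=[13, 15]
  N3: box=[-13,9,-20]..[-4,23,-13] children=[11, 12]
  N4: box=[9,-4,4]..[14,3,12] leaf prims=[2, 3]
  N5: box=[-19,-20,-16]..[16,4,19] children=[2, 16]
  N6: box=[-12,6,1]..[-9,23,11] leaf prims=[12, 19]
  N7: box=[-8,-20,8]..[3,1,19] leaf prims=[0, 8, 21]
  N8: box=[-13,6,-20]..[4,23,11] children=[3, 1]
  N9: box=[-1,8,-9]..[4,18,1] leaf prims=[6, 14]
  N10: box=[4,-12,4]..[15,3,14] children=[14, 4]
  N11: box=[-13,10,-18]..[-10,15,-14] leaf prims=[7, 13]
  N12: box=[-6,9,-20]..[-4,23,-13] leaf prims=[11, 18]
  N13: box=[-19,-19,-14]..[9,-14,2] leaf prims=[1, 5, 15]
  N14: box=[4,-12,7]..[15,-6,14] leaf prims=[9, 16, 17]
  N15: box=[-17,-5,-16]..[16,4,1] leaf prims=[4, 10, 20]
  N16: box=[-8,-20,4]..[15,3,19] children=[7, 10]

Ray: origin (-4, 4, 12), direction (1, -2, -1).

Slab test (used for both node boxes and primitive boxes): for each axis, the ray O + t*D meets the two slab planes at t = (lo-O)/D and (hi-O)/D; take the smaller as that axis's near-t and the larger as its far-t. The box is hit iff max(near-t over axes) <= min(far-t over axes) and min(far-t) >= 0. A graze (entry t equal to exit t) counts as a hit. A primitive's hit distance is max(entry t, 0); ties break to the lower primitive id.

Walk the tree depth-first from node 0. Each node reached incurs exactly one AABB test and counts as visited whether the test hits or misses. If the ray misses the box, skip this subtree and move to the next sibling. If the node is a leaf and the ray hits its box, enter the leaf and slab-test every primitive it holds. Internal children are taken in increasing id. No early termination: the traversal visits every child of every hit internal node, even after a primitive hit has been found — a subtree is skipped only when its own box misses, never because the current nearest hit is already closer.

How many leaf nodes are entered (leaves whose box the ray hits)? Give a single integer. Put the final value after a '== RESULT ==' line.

Trace the traversal:
N0 x:[-15,20] y:[-19/2,12] z:[-7,32] -> hit [-7,12], descend [5, 8]
  N5 x:[-15,20] y:[0,12] z:[-7,28] -> hit [0,12], descend [2, 16]
    N2 x:[-15,20] y:[0,23/2] z:[10,28] -> hit [10,23/2], descend [13, 15]
      N13 x:[-15,13] y:[9,23/2] z:[10,26] -> hit [10,23/2] leaf, test {P1(miss), P5(miss), P15(miss)}
      N15 x:[-13,20] y:[0,9/2] z:[11,28] -> miss, prune
    N16 x:[-4,19] y:[1/2,12] z:[-7,8] -> hit [1/2,8], descend [7, 10]
      N7 x:[-4,7] y:[3/2,12] z:[-7,4] -> hit [3/2,4] leaf, test {P0(miss), P8(miss), P21(miss)}
      N10 x:[8,19] y:[1/2,8] z:[-2,8] -> hit [8,8], descend [4, 14]
        N4 x:[13,18] y:[1/2,4] z:[0,8] -> miss, prune
        N14 x:[8,19] y:[5,8] z:[-2,5] -> miss, prune
  N8 x:[-9,8] y:[-19/2,-1] z:[1,32] -> miss, prune

Summary -> nodes [0, 5, 2, 13, 15, 16, 7, 10, 4, 14, 8]; box-tests=11; leaf-entries=2; first=miss

== RESULT ==
2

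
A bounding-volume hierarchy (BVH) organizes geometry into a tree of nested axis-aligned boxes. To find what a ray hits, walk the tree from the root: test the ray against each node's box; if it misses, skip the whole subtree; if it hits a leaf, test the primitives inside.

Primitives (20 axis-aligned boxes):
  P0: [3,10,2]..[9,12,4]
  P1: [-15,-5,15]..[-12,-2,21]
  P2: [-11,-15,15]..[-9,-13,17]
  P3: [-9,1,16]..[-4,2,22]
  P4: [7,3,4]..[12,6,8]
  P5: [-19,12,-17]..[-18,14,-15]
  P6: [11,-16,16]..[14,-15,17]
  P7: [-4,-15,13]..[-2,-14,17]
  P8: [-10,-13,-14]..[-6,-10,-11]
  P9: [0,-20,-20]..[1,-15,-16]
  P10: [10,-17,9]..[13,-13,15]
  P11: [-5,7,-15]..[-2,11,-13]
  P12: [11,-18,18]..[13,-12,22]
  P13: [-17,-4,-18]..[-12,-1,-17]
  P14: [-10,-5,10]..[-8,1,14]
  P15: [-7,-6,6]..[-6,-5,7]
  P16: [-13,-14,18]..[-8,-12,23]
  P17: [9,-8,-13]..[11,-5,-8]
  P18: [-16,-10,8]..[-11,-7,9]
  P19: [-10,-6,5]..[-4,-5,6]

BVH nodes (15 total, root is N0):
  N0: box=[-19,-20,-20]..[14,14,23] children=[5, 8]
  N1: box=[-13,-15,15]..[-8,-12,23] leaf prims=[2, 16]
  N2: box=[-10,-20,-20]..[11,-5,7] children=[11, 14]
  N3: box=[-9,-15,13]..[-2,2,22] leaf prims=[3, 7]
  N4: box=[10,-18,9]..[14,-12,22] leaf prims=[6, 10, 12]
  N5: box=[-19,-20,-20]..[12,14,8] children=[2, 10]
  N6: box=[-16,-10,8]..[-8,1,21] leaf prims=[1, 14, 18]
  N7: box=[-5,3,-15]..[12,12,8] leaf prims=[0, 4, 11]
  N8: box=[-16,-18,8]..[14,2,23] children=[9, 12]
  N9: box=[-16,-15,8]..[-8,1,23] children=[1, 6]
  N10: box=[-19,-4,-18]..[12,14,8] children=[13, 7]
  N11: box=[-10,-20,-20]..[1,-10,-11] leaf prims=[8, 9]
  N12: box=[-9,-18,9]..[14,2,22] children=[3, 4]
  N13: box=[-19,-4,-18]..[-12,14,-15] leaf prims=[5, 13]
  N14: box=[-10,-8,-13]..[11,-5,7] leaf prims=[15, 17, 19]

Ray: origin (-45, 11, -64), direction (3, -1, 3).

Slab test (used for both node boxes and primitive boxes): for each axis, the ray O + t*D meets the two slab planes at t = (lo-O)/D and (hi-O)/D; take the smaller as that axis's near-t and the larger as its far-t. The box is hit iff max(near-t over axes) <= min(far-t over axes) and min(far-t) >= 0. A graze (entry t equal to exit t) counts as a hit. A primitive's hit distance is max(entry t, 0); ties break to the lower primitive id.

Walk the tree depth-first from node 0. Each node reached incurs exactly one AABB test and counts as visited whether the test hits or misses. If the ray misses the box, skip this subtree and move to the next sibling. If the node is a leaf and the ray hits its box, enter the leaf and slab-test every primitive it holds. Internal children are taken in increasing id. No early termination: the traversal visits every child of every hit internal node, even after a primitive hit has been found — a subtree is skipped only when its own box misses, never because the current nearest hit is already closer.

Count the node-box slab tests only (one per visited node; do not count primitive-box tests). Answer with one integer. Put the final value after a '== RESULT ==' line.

Trace the traversal:
N0 x:[26/3,59/3] y:[-3,31] z:[44/3,29] -> hit [44/3,59/3], descend [5, 8]
  N5 x:[26/3,19] y:[-3,31] z:[44/3,24] -> hit [44/3,19], descend [2, 10]
    N2 x:[35/3,56/3] y:[16,31] z:[44/3,71/3] -> hit [16,56/3], descend [11, 14]
      N11 x:[35/3,46/3] y:[21,31] z:[44/3,53/3] -> miss, prune
      N14 x:[35/3,56/3] y:[16,19] z:[17,71/3] -> hit [17,56/3] leaf, test {P15(miss), P17@t=18, P19(miss)}
    N10 x:[26/3,19] y:[-3,15] z:[46/3,24] -> miss, prune
  N8 x:[29/3,59/3] y:[9,29] z:[24,29] -> miss, prune

7 AABB tests over nodes [0, 5, 2, 11, 14, 10, 8]; 1 leaf entered; closest P17.

== RESULT ==
7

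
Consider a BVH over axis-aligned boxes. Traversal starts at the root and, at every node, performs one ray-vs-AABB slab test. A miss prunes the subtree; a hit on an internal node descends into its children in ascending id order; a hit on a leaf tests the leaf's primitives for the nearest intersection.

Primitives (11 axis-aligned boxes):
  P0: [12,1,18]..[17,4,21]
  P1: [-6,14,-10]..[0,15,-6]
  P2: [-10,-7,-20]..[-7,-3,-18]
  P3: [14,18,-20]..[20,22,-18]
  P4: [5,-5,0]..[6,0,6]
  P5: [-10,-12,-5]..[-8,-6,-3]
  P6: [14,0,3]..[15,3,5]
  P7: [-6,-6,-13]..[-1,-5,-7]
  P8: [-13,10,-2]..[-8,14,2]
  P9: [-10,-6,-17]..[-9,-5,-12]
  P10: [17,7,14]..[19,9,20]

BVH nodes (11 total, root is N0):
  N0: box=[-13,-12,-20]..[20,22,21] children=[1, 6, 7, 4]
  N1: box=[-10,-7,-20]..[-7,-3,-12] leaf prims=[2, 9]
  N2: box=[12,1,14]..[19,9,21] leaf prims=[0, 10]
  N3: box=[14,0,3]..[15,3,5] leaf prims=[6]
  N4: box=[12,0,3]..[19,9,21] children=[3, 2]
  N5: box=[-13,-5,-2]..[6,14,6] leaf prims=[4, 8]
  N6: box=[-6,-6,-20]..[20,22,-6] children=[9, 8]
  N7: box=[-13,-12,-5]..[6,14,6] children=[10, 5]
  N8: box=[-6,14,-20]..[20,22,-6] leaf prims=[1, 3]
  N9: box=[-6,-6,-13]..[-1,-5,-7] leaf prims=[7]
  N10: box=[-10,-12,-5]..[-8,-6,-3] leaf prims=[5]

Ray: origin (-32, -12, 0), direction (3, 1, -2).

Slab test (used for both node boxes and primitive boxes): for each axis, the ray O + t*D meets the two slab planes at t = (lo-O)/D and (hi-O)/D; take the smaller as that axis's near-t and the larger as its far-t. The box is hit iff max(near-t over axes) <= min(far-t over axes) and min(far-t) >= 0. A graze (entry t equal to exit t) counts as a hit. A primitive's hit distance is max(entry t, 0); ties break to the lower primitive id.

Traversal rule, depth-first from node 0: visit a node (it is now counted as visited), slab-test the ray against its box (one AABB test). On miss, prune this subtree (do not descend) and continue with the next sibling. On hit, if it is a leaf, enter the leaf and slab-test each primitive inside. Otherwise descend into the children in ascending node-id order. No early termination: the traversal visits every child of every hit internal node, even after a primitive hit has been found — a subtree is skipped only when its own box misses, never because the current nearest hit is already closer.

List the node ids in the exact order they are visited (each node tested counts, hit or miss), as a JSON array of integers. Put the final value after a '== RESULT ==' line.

Walk:
N0 x:[19/3,52/3] y:[0,34] z:[-21/2,10] -> hit [19/3,10], descend [1, 4, 6, 7]
  N1 x:[22/3,25/3] y:[5,9] z:[6,10] -> hit [22/3,25/3] leaf, test {P2(miss), P9(miss)}
  N4 x:[44/3,17] y:[12,21] z:[-21/2,-3/2] -> miss, prune
  N6 x:[26/3,52/3] y:[6,34] z:[3,10] -> hit [26/3,10], descend [8, 9]
    N8 x:[26/3,52/3] y:[26,34] z:[3,10] -> miss, prune
    N9 x:[26/3,31/3] y:[6,7] z:[7/2,13/2] -> miss, prune
  N7 x:[19/3,38/3] y:[0,26] z:[-3,5/2] -> miss, prune

7 AABB tests over nodes [0, 1, 4, 6, 8, 9, 7]; 1 leaf entered; closest miss.

== RESULT ==
[0, 1, 4, 6, 8, 9, 7]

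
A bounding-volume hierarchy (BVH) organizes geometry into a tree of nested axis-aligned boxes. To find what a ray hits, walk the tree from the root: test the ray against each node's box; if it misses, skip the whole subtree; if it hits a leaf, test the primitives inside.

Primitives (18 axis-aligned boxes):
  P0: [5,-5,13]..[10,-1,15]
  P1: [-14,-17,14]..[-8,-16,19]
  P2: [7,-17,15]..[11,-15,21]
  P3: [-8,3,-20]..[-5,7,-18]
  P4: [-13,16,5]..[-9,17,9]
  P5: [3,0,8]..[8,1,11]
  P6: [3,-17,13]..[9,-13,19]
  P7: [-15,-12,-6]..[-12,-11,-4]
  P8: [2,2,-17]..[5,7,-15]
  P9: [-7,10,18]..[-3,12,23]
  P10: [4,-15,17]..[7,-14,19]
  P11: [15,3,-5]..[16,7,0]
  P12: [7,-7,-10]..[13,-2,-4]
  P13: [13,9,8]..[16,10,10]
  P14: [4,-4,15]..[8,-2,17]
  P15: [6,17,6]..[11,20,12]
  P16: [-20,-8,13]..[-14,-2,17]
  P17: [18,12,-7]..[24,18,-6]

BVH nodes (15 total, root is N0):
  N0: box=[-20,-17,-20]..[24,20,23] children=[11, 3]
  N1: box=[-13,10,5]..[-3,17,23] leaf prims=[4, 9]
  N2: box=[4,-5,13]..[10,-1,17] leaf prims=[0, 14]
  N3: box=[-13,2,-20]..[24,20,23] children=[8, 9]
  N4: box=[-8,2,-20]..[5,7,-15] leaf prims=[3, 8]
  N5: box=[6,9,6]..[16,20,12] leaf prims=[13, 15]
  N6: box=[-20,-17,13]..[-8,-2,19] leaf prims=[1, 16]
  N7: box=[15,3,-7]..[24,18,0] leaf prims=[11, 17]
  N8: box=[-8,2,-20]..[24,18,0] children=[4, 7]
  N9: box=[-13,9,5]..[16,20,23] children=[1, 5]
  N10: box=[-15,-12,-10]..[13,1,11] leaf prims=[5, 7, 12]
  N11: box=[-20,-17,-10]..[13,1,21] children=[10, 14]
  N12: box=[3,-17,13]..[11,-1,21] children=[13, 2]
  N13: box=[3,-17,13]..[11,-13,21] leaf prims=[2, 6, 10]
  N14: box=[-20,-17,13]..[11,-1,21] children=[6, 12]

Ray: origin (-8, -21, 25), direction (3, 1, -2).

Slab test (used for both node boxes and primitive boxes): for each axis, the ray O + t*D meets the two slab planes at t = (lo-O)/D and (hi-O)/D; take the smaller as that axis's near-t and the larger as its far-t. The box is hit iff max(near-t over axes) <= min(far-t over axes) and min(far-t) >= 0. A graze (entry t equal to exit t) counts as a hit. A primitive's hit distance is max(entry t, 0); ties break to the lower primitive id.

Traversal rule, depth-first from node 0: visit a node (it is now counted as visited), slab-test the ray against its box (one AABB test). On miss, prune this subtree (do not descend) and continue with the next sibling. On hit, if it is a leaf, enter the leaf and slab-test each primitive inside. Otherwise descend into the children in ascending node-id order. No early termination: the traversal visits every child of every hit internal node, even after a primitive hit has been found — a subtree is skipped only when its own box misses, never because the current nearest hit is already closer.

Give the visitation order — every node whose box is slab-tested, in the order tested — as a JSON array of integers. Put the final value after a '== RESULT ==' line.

Walk:
N0 x:[-4,32/3] y:[4,41] z:[1,45/2] -> hit [4,32/3], descend [3, 11]
  N3 x:[-5/3,32/3] y:[23,41] z:[1,45/2] -> miss, prune
  N11 x:[-4,7] y:[4,22] z:[2,35/2] -> hit [4,7], descend [10, 14]
    N10 x:[-7/3,7] y:[9,22] z:[7,35/2] -> miss, prune
    N14 x:[-4,19/3] y:[4,20] z:[2,6] -> hit [4,6], descend [6, 12]
      N6 x:[-4,0] y:[4,19] z:[3,6] -> miss, prune
      N12 x:[11/3,19/3] y:[4,20] z:[2,6] -> hit [4,6], descend [2, 13]
        N2 x:[4,6] y:[16,20] z:[4,6] -> miss, prune
        N13 x:[11/3,19/3] y:[4,8] z:[2,6] -> hit [4,6] leaf, test {P2@t=5, P6@t=4, P10(miss)}

Visited [0, 3, 11, 10, 14, 6, 12, 2, 13]. Tests: 9 box, 1 leaf. Nearest: P6.

== RESULT ==
[0, 3, 11, 10, 14, 6, 12, 2, 13]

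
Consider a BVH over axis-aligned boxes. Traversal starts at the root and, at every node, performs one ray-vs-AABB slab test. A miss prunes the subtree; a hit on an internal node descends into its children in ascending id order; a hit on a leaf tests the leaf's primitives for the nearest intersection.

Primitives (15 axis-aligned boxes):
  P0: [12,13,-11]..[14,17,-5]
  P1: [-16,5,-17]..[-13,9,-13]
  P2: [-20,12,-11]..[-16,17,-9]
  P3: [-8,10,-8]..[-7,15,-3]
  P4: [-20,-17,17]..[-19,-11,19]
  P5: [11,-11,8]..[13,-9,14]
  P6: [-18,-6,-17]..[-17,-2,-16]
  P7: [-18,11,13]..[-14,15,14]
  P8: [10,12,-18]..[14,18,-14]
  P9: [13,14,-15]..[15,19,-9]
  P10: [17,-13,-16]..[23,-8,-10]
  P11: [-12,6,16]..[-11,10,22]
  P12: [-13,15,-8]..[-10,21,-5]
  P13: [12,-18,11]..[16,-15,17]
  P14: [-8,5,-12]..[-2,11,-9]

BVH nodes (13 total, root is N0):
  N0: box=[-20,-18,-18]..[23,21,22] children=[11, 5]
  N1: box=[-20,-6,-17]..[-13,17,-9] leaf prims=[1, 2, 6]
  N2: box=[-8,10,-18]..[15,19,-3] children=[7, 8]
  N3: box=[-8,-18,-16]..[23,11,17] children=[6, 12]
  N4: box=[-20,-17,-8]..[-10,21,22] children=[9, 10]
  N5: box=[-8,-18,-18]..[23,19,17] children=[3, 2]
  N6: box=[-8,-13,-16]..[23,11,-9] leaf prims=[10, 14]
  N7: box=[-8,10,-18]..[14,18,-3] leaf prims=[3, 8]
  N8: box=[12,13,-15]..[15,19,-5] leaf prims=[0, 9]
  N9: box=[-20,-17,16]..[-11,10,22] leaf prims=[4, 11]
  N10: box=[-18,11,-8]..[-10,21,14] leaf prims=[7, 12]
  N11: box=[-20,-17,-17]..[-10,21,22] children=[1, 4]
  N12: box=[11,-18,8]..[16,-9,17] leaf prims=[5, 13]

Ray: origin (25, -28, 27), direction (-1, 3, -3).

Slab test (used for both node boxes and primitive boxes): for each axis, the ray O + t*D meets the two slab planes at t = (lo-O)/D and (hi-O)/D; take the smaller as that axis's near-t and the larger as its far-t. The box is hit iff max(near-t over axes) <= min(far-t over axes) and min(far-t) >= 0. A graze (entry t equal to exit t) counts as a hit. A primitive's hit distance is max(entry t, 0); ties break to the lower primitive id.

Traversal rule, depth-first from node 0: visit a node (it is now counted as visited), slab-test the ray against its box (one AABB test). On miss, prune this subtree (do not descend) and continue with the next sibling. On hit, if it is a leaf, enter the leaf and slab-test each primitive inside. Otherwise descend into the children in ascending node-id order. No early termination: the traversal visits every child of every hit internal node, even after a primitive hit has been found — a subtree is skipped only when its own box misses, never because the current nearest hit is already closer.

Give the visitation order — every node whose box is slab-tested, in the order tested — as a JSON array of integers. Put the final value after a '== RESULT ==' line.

Walk:
N0 x:[2,45] y:[10/3,49/3] z:[5/3,15] -> hit [10/3,15], descend [5, 11]
  N5 x:[2,33] y:[10/3,47/3] z:[10/3,15] -> hit [10/3,15], descend [2, 3]
    N2 x:[10,33] y:[38/3,47/3] z:[10,15] -> hit [38/3,15], descend [7, 8]
      N7 x:[11,33] y:[38/3,46/3] z:[10,15] -> hit [38/3,15] leaf, test {P3(miss), P8@t=41/3}
      N8 x:[10,13] y:[41/3,47/3] z:[32/3,14] -> miss, prune
    N3 x:[2,33] y:[10/3,13] z:[10/3,43/3] -> hit [10/3,13], descend [6, 12]
      N6 x:[2,33] y:[5,13] z:[12,43/3] -> hit [12,13] leaf, test {P10(miss), P14(miss)}
      N12 x:[9,14] y:[10/3,19/3] z:[10/3,19/3] -> miss, prune
  N11 x:[35,45] y:[11/3,49/3] z:[5/3,44/3] -> miss, prune

Summary -> nodes [0, 5, 2, 7, 8, 3, 6, 12, 11]; box-tests=9; leaf-entries=2; first=P8

== RESULT ==
[0, 5, 2, 7, 8, 3, 6, 12, 11]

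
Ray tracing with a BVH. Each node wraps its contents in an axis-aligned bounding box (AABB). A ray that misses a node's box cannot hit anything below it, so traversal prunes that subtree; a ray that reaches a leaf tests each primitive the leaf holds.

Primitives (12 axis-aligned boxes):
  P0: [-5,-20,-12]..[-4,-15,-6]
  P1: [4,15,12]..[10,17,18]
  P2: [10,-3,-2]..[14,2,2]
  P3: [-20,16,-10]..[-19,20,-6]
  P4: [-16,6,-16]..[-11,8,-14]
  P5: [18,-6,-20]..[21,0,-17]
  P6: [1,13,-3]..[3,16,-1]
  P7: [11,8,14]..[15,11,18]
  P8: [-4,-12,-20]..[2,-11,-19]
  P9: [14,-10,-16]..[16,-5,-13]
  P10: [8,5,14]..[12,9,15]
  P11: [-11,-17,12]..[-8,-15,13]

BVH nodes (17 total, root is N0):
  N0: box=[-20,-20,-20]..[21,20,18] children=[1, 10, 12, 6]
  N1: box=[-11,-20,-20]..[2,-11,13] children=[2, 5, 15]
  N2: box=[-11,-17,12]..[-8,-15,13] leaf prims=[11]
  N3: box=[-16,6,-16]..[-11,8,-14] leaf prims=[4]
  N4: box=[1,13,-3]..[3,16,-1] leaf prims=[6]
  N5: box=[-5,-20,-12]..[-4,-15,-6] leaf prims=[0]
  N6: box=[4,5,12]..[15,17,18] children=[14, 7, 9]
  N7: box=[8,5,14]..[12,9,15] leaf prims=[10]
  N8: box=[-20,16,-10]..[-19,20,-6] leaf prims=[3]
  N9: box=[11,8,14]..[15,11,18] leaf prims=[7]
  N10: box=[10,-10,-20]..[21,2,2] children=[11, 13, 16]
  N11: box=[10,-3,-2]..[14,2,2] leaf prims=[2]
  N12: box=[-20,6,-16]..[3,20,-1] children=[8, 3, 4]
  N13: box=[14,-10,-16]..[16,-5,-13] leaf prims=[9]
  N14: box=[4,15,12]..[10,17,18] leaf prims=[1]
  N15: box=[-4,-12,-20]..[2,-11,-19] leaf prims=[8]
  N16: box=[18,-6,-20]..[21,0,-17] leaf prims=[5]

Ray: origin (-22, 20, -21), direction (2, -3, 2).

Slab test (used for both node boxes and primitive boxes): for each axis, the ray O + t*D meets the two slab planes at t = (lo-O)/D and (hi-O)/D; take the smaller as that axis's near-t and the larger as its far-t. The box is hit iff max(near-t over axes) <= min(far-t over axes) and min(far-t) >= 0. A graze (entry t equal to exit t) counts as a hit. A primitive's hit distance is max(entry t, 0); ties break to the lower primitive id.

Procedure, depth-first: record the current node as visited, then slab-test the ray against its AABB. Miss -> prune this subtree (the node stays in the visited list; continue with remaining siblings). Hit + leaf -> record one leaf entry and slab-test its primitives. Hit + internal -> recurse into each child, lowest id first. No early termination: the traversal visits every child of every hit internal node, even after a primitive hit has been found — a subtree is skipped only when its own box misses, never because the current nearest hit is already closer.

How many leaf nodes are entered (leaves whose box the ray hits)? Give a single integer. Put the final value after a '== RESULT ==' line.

Trace the traversal:
N0 x:[1,43/2] y:[0,40/3] z:[1/2,39/2] -> hit [1,40/3], descend [1, 6, 10, 12]
  N1 x:[11/2,12] y:[31/3,40/3] z:[1/2,17] -> hit [31/3,12], descend [2, 5, 15]
    N2 x:[11/2,7] y:[35/3,37/3] z:[33/2,17] -> miss, prune
    N5 x:[17/2,9] y:[35/3,40/3] z:[9/2,15/2] -> miss, prune
    N15 x:[9,12] y:[31/3,32/3] z:[1/2,1] -> miss, prune
  N6 x:[13,37/2] y:[1,5] z:[33/2,39/2] -> miss, prune
  N10 x:[16,43/2] y:[6,10] z:[1/2,23/2] -> miss, prune
  N12 x:[1,25/2] y:[0,14/3] z:[5/2,10] -> hit [5/2,14/3], descend [3, 4, 8]
    N3 x:[3,11/2] y:[4,14/3] z:[5/2,7/2] -> miss, prune
    N4 x:[23/2,25/2] y:[4/3,7/3] z:[9,10] -> miss, prune
    N8 x:[1,3/2] y:[0,4/3] z:[11/2,15/2] -> miss, prune

order=[0, 1, 2, 5, 15, 6, 10, 12, 3, 4, 8]  |boxes|=11  |leaves|=0  hit=miss

== RESULT ==
0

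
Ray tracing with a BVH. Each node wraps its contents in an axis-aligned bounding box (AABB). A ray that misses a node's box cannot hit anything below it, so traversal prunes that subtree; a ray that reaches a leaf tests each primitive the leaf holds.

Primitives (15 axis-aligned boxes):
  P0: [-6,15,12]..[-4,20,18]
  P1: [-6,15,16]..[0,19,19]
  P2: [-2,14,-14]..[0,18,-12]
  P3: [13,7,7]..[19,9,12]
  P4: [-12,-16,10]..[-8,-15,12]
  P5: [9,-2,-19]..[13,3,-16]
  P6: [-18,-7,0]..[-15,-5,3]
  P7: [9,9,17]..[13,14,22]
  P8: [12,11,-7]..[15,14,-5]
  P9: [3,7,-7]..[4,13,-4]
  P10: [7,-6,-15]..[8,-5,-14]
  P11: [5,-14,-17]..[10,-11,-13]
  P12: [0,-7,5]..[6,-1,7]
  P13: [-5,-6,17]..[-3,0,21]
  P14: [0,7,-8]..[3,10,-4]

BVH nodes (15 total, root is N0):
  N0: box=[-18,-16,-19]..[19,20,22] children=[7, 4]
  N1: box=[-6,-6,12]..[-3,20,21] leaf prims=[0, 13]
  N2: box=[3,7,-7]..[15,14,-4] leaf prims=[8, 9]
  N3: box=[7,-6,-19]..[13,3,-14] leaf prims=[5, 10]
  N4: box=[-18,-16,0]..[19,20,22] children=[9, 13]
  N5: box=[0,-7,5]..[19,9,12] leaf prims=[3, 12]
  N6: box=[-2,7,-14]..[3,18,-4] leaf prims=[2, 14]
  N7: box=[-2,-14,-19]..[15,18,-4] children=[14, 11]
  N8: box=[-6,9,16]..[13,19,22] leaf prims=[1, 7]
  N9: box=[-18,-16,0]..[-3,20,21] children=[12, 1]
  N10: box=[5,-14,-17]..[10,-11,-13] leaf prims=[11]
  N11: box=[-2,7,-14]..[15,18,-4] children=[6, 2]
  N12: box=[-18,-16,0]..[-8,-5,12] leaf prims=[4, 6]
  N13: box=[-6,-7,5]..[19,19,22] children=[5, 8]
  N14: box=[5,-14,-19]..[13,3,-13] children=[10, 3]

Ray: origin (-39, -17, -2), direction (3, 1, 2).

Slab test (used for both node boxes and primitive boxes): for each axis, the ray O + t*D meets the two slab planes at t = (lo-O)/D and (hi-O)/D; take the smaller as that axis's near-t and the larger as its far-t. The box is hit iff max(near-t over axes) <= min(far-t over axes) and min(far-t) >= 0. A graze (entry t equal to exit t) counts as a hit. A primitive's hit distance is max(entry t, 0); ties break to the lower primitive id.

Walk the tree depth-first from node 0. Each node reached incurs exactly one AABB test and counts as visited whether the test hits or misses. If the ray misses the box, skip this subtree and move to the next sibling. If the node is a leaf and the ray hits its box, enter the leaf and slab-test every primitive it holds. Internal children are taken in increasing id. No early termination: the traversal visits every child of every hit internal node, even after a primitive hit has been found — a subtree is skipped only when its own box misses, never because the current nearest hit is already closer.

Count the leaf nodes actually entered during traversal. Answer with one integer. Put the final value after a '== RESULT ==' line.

Trace the traversal:
N0 x:[7,58/3] y:[1,37] z:[-17/2,12] -> hit [7,12], descend [4, 7]
  N4 x:[7,58/3] y:[1,37] z:[1,12] -> hit [7,12], descend [9, 13]
    N9 x:[7,12] y:[1,37] z:[1,23/2] -> hit [7,23/2], descend [1, 12]
      N1 x:[11,12] y:[11,37] z:[7,23/2] -> hit [11,23/2] leaf, test {P0(miss), P13@t=34/3}
      N12 x:[7,31/3] y:[1,12] z:[1,7] -> hit [7,7] leaf, test {P4(miss), P6(miss)}
    N13 x:[11,58/3] y:[10,36] z:[7/2,12] -> hit [11,12], descend [5, 8]
      N5 x:[13,58/3] y:[10,26] z:[7/2,7] -> miss, prune
      N8 x:[11,52/3] y:[26,36] z:[9,12] -> miss, prune
  N7 x:[37/3,18] y:[3,35] z:[-17/2,-1] -> miss, prune

Summary -> nodes [0, 4, 9, 1, 12, 13, 5, 8, 7]; box-tests=9; leaf-entries=2; first=P13

== RESULT ==
2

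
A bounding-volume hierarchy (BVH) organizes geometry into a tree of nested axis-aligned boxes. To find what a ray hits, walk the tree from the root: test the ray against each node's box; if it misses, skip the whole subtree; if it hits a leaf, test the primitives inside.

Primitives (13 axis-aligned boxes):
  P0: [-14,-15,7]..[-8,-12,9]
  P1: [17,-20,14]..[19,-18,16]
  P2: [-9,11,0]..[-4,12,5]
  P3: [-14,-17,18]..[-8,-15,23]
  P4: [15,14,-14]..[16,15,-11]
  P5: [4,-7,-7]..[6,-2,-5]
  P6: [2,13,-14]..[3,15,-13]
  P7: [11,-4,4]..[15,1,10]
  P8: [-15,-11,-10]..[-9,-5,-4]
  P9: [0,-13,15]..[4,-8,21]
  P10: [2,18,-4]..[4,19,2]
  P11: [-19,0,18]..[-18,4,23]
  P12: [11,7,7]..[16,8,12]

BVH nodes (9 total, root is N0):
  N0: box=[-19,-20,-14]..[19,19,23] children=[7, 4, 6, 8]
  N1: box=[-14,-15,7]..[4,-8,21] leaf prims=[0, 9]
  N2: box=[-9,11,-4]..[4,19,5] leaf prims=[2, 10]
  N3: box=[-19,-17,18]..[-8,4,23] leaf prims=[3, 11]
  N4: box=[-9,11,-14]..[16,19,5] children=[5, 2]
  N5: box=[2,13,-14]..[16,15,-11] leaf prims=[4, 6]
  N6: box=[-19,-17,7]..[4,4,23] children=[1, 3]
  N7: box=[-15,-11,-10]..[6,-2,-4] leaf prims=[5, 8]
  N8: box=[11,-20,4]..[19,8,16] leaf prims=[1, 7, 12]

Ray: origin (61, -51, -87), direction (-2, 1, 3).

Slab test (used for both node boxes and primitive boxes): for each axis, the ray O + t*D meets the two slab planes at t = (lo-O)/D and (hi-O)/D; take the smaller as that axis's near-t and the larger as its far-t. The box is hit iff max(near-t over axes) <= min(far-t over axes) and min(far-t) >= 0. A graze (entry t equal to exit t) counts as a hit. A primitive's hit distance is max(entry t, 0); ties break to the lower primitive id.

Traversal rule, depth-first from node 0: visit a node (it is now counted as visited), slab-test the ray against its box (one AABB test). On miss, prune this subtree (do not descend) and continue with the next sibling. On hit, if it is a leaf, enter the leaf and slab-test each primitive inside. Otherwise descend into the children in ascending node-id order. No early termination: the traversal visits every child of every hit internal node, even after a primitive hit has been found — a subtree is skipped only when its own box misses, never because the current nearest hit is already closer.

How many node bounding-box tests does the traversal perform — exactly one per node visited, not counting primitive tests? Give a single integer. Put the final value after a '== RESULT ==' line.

Walk:
N0 x:[21,40] y:[31,70] z:[73/3,110/3] -> hit [31,110/3], descend [4, 6, 7, 8]
  N4 x:[45/2,35] y:[62,70] z:[73/3,92/3] -> miss, prune
  N6 x:[57/2,40] y:[34,55] z:[94/3,110/3] -> hit [34,110/3], descend [1, 3]
    N1 x:[57/2,75/2] y:[36,43] z:[94/3,36] -> hit [36,36] leaf, test {P0(miss), P9(miss)}
    N3 x:[69/2,40] y:[34,55] z:[35,110/3] -> hit [35,110/3] leaf, test {P3@t=35, P11(miss)}
  N7 x:[55/2,38] y:[40,49] z:[77/3,83/3] -> miss, prune
  N8 x:[21,25] y:[31,59] z:[91/3,103/3] -> miss, prune

Visited [0, 4, 6, 1, 3, 7, 8]. Tests: 7 box, 2 leaf. Nearest: P3.

== RESULT ==
7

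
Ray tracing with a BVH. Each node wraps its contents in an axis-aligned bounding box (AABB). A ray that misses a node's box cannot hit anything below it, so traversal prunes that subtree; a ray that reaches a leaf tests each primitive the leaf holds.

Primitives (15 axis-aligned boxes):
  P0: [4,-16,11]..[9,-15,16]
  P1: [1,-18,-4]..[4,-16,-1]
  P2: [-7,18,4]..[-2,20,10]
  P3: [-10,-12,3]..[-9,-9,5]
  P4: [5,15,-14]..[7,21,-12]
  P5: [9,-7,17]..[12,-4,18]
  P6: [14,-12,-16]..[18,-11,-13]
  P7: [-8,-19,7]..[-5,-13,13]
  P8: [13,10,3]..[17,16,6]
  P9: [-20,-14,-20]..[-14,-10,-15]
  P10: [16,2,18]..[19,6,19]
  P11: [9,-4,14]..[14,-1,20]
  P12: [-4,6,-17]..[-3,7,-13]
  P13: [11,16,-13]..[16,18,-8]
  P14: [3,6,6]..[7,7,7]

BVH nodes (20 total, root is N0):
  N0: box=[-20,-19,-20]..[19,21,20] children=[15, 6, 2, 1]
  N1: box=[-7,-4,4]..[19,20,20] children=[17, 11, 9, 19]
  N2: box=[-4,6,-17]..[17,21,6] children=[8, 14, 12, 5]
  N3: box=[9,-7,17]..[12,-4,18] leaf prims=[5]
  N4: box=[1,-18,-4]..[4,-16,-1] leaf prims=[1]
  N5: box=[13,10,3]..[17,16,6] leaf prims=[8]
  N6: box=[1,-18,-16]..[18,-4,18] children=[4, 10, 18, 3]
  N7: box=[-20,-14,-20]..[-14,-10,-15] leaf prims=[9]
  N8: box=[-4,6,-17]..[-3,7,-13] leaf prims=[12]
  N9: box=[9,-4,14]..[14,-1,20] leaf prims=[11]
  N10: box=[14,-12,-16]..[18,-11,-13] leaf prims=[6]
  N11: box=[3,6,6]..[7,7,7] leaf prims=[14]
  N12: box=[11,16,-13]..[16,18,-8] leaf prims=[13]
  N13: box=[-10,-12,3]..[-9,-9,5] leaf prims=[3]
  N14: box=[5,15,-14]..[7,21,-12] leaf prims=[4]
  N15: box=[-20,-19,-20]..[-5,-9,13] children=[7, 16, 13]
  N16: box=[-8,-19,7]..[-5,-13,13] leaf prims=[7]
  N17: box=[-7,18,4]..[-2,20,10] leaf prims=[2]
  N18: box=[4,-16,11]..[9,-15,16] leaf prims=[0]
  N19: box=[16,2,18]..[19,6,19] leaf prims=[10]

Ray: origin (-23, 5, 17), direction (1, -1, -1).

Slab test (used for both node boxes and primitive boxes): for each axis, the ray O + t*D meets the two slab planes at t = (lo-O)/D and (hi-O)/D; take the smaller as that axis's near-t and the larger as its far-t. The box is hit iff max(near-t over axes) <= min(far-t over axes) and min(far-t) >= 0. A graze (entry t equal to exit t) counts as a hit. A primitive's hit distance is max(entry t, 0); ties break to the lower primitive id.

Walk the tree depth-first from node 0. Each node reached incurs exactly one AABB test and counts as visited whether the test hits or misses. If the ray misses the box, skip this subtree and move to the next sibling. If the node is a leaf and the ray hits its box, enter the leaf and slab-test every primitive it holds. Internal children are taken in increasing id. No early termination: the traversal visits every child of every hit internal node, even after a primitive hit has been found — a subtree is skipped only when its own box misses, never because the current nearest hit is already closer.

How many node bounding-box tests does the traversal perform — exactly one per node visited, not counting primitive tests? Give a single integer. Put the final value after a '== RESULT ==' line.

Traverse from the root:
N0 x:[3,42] y:[-16,24] z:[-3,37] -> hit [3,24], descend [1, 2, 6, 15]
  N1 x:[16,42] y:[-15,9] z:[-3,13] -> miss, prune
  N2 x:[19,40] y:[-16,-1] z:[11,34] -> miss, prune
  N6 x:[24,41] y:[9,23] z:[-1,33] -> miss, prune
  N15 x:[3,18] y:[14,24] z:[4,37] -> hit [14,18], descend [7, 13, 16]
    N7 x:[3,9] y:[15,19] z:[32,37] -> miss, prune
    N13 x:[13,14] y:[14,17] z:[12,14] -> hit [14,14] leaf, test {P3@t=14}
    N16 x:[15,18] y:[18,24] z:[4,10] -> miss, prune

8 AABB tests over nodes [0, 1, 2, 6, 15, 7, 13, 16]; 1 leaf entered; closest P3.

== RESULT ==
8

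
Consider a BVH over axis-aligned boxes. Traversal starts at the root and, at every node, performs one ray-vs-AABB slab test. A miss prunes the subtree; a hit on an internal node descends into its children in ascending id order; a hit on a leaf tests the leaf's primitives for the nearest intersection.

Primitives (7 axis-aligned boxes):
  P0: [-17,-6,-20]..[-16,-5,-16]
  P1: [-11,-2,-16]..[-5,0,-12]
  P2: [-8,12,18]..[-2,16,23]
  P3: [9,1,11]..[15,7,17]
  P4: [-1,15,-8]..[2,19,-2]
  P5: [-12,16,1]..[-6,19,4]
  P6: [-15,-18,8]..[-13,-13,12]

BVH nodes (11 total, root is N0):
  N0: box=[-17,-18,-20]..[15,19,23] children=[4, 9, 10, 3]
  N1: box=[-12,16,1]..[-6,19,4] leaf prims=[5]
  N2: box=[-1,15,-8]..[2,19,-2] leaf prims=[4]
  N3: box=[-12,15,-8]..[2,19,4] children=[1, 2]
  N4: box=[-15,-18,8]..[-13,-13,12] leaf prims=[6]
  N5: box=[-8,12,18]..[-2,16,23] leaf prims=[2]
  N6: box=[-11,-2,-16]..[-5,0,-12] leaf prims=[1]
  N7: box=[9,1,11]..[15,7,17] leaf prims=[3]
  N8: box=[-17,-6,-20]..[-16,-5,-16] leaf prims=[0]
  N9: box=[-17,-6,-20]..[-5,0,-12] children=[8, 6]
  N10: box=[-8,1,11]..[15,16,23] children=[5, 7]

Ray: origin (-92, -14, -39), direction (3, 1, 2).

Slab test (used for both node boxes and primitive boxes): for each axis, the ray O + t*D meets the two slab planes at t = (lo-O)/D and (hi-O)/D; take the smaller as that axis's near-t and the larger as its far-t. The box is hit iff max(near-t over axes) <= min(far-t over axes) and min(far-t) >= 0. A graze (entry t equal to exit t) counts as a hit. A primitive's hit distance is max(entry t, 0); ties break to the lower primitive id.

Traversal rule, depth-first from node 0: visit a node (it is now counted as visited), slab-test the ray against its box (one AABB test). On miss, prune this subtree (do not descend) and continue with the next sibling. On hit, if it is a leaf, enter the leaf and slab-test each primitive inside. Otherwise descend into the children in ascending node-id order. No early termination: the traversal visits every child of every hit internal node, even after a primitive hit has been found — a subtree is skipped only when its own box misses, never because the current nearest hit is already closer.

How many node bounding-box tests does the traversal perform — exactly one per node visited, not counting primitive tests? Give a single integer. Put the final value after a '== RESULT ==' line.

Walk:
N0 x:[25,107/3] y:[-4,33] z:[19/2,31] -> hit [25,31], descend [3, 4, 9, 10]
  N3 x:[80/3,94/3] y:[29,33] z:[31/2,43/2] -> miss, prune
  N4 x:[77/3,79/3] y:[-4,1] z:[47/2,51/2] -> miss, prune
  N9 x:[25,29] y:[8,14] z:[19/2,27/2] -> miss, prune
  N10 x:[28,107/3] y:[15,30] z:[25,31] -> hit [28,30], descend [5, 7]
    N5 x:[28,30] y:[26,30] z:[57/2,31] -> hit [57/2,30] leaf, test {P2@t=57/2}
    N7 x:[101/3,107/3] y:[15,21] z:[25,28] -> miss, prune

Visited [0, 3, 4, 9, 10, 5, 7]. Tests: 7 box, 1 leaf. Nearest: P2.

== RESULT ==
7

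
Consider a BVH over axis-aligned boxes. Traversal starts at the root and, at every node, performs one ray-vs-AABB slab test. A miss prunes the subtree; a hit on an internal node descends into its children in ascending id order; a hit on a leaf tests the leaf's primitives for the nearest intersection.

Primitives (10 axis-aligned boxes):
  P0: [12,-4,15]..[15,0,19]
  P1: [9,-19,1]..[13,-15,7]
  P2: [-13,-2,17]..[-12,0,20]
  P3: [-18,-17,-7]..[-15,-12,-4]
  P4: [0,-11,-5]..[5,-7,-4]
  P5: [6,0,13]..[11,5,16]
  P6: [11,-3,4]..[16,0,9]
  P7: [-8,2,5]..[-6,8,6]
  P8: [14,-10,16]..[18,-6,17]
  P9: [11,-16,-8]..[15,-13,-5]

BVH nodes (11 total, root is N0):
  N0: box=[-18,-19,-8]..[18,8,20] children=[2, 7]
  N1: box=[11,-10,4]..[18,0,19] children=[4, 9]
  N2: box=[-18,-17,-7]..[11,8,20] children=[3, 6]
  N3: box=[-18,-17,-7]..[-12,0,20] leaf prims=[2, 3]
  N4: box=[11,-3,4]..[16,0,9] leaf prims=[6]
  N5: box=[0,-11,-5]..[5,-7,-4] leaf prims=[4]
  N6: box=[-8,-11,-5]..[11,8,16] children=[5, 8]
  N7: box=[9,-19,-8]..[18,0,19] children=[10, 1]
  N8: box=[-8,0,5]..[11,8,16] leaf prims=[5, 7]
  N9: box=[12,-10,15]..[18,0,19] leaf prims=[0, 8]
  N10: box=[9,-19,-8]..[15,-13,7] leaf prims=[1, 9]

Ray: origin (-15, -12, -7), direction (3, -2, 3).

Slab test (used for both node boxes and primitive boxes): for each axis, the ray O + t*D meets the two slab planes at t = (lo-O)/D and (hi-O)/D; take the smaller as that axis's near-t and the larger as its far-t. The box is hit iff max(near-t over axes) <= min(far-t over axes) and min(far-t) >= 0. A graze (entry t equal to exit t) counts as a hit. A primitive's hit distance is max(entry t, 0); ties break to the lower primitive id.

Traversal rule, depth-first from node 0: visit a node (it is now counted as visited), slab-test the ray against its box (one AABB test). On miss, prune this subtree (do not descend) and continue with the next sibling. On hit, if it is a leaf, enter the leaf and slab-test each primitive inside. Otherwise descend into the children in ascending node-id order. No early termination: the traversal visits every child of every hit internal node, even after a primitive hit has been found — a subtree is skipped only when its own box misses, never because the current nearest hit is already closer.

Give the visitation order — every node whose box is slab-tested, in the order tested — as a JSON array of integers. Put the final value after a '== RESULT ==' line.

Walk:
N0 x:[-1,11] y:[-10,7/2] z:[-1/3,9] -> hit [-1/3,7/2], descend [2, 7]
  N2 x:[-1,26/3] y:[-10,5/2] z:[0,9] -> hit [0,5/2], descend [3, 6]
    N3 x:[-1,1] y:[-6,5/2] z:[0,9] -> hit [0,1] leaf, test {P2(miss), P3@t=0}
    N6 x:[7/3,26/3] y:[-10,-1/2] z:[2/3,23/3] -> miss, prune
  N7 x:[8,11] y:[-6,7/2] z:[-1/3,26/3] -> miss, prune

Summary -> nodes [0, 2, 3, 6, 7]; box-tests=5; leaf-entries=1; first=P3

== RESULT ==
[0, 2, 3, 6, 7]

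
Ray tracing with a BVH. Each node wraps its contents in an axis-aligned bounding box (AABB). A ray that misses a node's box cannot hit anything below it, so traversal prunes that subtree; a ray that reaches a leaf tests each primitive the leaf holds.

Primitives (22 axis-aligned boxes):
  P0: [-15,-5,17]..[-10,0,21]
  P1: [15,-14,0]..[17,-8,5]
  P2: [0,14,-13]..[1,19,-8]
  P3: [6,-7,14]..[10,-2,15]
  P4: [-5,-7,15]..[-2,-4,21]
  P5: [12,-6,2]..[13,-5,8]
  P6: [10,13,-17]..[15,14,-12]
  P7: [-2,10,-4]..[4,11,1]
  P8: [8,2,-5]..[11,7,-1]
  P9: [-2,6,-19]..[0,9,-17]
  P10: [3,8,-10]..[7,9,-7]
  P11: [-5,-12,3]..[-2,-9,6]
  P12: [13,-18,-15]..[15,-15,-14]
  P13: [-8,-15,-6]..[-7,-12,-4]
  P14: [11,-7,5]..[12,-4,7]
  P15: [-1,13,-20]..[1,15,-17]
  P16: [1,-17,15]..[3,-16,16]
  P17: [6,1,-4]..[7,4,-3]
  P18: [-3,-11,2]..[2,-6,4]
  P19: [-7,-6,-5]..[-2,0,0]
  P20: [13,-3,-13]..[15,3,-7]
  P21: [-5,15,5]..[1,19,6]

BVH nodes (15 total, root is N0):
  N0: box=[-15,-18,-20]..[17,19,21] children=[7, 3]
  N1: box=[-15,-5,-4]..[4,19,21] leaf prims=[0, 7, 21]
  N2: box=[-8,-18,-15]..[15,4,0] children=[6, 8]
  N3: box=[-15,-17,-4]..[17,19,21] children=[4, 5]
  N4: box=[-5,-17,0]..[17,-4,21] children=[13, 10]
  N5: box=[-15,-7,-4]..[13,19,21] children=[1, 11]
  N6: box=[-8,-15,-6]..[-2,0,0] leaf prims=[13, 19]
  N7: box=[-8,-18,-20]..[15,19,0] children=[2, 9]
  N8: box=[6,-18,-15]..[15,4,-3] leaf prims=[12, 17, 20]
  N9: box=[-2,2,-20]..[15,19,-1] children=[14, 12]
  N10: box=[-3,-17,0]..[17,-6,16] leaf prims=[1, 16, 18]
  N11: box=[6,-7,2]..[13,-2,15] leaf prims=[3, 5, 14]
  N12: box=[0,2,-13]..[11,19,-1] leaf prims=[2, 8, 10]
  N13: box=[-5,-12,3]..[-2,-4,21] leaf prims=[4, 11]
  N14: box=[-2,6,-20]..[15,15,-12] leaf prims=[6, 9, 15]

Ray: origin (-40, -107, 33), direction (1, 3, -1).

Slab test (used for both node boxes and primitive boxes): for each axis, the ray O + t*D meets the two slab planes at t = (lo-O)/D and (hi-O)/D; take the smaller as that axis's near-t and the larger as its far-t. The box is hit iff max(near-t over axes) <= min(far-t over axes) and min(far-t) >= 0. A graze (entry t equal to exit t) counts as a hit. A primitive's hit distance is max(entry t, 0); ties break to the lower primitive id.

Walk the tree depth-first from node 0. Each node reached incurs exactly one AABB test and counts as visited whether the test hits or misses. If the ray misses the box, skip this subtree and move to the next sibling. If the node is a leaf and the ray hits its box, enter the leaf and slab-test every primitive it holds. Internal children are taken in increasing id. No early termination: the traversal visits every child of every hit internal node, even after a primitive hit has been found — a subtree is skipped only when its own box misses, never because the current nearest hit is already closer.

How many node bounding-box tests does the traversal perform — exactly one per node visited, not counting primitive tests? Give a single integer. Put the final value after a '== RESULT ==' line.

Walk:
N0 x:[25,57] y:[89/3,42] z:[12,53] -> hit [89/3,42], descend [3, 7]
  N3 x:[25,57] y:[30,42] z:[12,37] -> hit [30,37], descend [4, 5]
    N4 x:[35,57] y:[30,103/3] z:[12,33] -> miss, prune
    N5 x:[25,53] y:[100/3,42] z:[12,37] -> hit [100/3,37], descend [1, 11]
      N1 x:[25,44] y:[34,42] z:[12,37] -> hit [34,37] leaf, test {P0(miss), P7(miss), P21(miss)}
      N11 x:[46,53] y:[100/3,35] z:[18,31] -> miss, prune
  N7 x:[32,55] y:[89/3,42] z:[33,53] -> hit [33,42], descend [2, 9]
    N2 x:[32,55] y:[89/3,37] z:[33,48] -> hit [33,37], descend [6, 8]
      N6 x:[32,38] y:[92/3,107/3] z:[33,39] -> hit [33,107/3] leaf, test {P13(miss), P19@t=101/3}
      N8 x:[46,55] y:[89/3,37] z:[36,48] -> miss, prune
    N9 x:[38,55] y:[109/3,42] z:[34,53] -> hit [38,42], descend [12, 14]
      N12 x:[40,51] y:[109/3,42] z:[34,46] -> hit [40,42] leaf, test {P2@t=41, P8(miss), P10(miss)}
      N14 x:[38,55] y:[113/3,122/3] z:[45,53] -> miss, prune

Summary -> nodes [0, 3, 4, 5, 1, 11, 7, 2, 6, 8, 9, 12, 14]; box-tests=13; leaf-entries=3; first=P19

== RESULT ==
13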